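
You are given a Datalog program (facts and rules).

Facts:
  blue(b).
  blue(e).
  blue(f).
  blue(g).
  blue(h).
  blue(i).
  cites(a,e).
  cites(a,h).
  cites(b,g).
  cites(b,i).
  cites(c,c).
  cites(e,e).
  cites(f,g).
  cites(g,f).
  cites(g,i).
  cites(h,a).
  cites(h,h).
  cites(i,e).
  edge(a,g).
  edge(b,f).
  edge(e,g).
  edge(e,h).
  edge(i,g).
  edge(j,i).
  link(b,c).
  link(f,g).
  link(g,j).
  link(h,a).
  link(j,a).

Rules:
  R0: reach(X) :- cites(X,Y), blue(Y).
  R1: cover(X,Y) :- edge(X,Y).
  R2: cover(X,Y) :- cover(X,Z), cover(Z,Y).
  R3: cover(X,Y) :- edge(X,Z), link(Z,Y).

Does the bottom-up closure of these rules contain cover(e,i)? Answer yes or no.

round 1: derive cover(a,g) via R1 from edge(a,g)
round 1: derive cover(b,f) via R1 from edge(b,f)
round 1: derive cover(e,g) via R1 from edge(e,g)
round 1: derive cover(e,h) via R1 from edge(e,h)
round 1: derive cover(i,g) via R1 from edge(i,g)
round 1: derive cover(j,i) via R1 from edge(j,i)
round 1: derive cover(a,j) via R3 from edge(a,g), link(g,j)
round 1: derive cover(b,g) via R3 from edge(b,f), link(f,g)
round 1: derive cover(e,a) via R3 from edge(e,h), link(h,a)
round 1: derive cover(e,j) via R3 from edge(e,g), link(g,j)
round 1: derive cover(i,j) via R3 from edge(i,g), link(g,j)
round 2: derive cover(a,i) via R2 from cover(a,j), cover(j,i)
round 2: derive cover(e,i) via R2 from cover(e,j), cover(j,i)
round 2: derive cover(i,i) via R2 from cover(i,j), cover(j,i)
round 2: derive cover(j,g) via R2 from cover(j,i), cover(i,g)
round 2: derive cover(j,j) via R2 from cover(j,i), cover(i,j)

yes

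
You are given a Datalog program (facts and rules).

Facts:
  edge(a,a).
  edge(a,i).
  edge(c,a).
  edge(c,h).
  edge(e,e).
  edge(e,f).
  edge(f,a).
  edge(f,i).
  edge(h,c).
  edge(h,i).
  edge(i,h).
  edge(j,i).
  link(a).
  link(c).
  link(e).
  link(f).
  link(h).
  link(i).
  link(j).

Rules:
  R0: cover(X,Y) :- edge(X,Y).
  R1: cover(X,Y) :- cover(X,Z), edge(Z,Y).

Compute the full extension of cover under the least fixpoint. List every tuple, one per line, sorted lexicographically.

round 1: derive cover(a,a) via R0 from edge(a,a)
round 1: derive cover(a,i) via R0 from edge(a,i)
round 1: derive cover(c,a) via R0 from edge(c,a)
round 1: derive cover(c,h) via R0 from edge(c,h)
round 1: derive cover(e,e) via R0 from edge(e,e)
round 1: derive cover(e,f) via R0 from edge(e,f)
round 1: derive cover(f,a) via R0 from edge(f,a)
round 1: derive cover(f,i) via R0 from edge(f,i)
round 1: derive cover(h,c) via R0 from edge(h,c)
round 1: derive cover(h,i) via R0 from edge(h,i)
round 1: derive cover(i,h) via R0 from edge(i,h)
round 1: derive cover(j,i) via R0 from edge(j,i)
round 2: derive cover(a,h) via R1 from cover(a,i), edge(i,h)
round 2: derive cover(c,c) via R1 from cover(c,h), edge(h,c)
round 2: derive cover(c,i) via R1 from cover(c,a), edge(a,i)
round 2: derive cover(e,a) via R1 from cover(e,f), edge(f,a)
round 2: derive cover(e,i) via R1 from cover(e,f), edge(f,i)
round 2: derive cover(f,h) via R1 from cover(f,i), edge(i,h)
round 2: derive cover(h,a) via R1 from cover(h,c), edge(c,a)
round 2: derive cover(h,h) via R1 from cover(h,c), edge(c,h)
round 2: derive cover(i,c) via R1 from cover(i,h), edge(h,c)
round 2: derive cover(i,i) via R1 from cover(i,h), edge(h,i)
round 2: derive cover(j,h) via R1 from cover(j,i), edge(i,h)
round 3: derive cover(a,c) via R1 from cover(a,h), edge(h,c)
round 3: derive cover(e,h) via R1 from cover(e,i), edge(i,h)
round 3: derive cover(f,c) via R1 from cover(f,h), edge(h,c)
round 3: derive cover(i,a) via R1 from cover(i,c), edge(c,a)
round 3: derive cover(j,c) via R1 from cover(j,h), edge(h,c)
round 4: derive cover(e,c) via R1 from cover(e,h), edge(h,c)
round 4: derive cover(j,a) via R1 from cover(j,c), edge(c,a)

cover(a,a)
cover(a,c)
cover(a,h)
cover(a,i)
cover(c,a)
cover(c,c)
cover(c,h)
cover(c,i)
cover(e,a)
cover(e,c)
cover(e,e)
cover(e,f)
cover(e,h)
cover(e,i)
cover(f,a)
cover(f,c)
cover(f,h)
cover(f,i)
cover(h,a)
cover(h,c)
cover(h,h)
cover(h,i)
cover(i,a)
cover(i,c)
cover(i,h)
cover(i,i)
cover(j,a)
cover(j,c)
cover(j,h)
cover(j,i)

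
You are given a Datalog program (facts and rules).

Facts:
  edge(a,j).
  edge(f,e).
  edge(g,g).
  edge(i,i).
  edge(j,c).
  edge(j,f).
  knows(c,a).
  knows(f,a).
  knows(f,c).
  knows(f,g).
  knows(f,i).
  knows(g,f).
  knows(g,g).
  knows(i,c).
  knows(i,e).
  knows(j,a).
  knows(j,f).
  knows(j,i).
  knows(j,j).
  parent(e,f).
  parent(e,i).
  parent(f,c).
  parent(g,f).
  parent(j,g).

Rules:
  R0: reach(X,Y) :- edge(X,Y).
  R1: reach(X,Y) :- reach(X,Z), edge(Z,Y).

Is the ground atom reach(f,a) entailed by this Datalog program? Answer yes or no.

no

round 1: derive reach(a,j) via R0 from edge(a,j)
round 1: derive reach(f,e) via R0 from edge(f,e)
round 1: derive reach(g,g) via R0 from edge(g,g)
round 1: derive reach(i,i) via R0 from edge(i,i)
round 1: derive reach(j,c) via R0 from edge(j,c)
round 1: derive reach(j,f) via R0 from edge(j,f)
round 2: derive reach(a,c) via R1 from reach(a,j), edge(j,c)
round 2: derive reach(a,f) via R1 from reach(a,j), edge(j,f)
round 2: derive reach(j,e) via R1 from reach(j,f), edge(f,e)
round 3: derive reach(a,e) via R1 from reach(a,f), edge(f,e)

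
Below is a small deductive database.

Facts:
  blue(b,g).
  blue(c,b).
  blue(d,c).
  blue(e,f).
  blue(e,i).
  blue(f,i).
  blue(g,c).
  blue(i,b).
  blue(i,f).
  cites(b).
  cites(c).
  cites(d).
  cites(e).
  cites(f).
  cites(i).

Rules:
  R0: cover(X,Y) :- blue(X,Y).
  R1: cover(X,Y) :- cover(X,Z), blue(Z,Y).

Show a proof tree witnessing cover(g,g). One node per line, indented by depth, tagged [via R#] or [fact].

round 1: derive cover(b,g) via R0 from blue(b,g)
round 1: derive cover(c,b) via R0 from blue(c,b)
round 1: derive cover(d,c) via R0 from blue(d,c)
round 1: derive cover(e,f) via R0 from blue(e,f)
round 1: derive cover(e,i) via R0 from blue(e,i)
round 1: derive cover(f,i) via R0 from blue(f,i)
round 1: derive cover(g,c) via R0 from blue(g,c)
round 1: derive cover(i,b) via R0 from blue(i,b)
round 1: derive cover(i,f) via R0 from blue(i,f)
round 2: derive cover(b,c) via R1 from cover(b,g), blue(g,c)
round 2: derive cover(c,g) via R1 from cover(c,b), blue(b,g)
round 2: derive cover(d,b) via R1 from cover(d,c), blue(c,b)
round 2: derive cover(e,b) via R1 from cover(e,i), blue(i,b)
round 2: derive cover(f,b) via R1 from cover(f,i), blue(i,b)
round 2: derive cover(f,f) via R1 from cover(f,i), blue(i,f)
round 2: derive cover(g,b) via R1 from cover(g,c), blue(c,b)
round 2: derive cover(i,g) via R1 from cover(i,b), blue(b,g)
round 2: derive cover(i,i) via R1 from cover(i,f), blue(f,i)
round 3: derive cover(b,b) via R1 from cover(b,c), blue(c,b)
round 3: derive cover(c,c) via R1 from cover(c,g), blue(g,c)
round 3: derive cover(d,g) via R1 from cover(d,b), blue(b,g)
round 3: derive cover(e,g) via R1 from cover(e,b), blue(b,g)
round 3: derive cover(f,g) via R1 from cover(f,b), blue(b,g)
round 3: derive cover(g,g) via R1 from cover(g,b), blue(b,g)
round 3: derive cover(i,c) via R1 from cover(i,g), blue(g,c)
round 4: derive cover(e,c) via R1 from cover(e,g), blue(g,c)
round 4: derive cover(f,c) via R1 from cover(f,g), blue(g,c)

cover(g,g)  [via R1]
  cover(g,b)  [via R1]
    cover(g,c)  [via R0]
      blue(g,c)  [fact]
    blue(c,b)  [fact]
  blue(b,g)  [fact]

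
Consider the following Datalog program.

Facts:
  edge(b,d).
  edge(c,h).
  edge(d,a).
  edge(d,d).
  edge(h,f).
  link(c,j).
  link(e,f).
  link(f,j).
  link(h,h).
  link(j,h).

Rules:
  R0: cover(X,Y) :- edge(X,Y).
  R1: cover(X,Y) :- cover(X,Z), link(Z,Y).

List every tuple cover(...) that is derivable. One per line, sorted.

cover(b,d)
cover(c,h)
cover(d,a)
cover(d,d)
cover(h,f)
cover(h,h)
cover(h,j)

round 1: derive cover(b,d) via R0 from edge(b,d)
round 1: derive cover(c,h) via R0 from edge(c,h)
round 1: derive cover(d,a) via R0 from edge(d,a)
round 1: derive cover(d,d) via R0 from edge(d,d)
round 1: derive cover(h,f) via R0 from edge(h,f)
round 2: derive cover(h,j) via R1 from cover(h,f), link(f,j)
round 3: derive cover(h,h) via R1 from cover(h,j), link(j,h)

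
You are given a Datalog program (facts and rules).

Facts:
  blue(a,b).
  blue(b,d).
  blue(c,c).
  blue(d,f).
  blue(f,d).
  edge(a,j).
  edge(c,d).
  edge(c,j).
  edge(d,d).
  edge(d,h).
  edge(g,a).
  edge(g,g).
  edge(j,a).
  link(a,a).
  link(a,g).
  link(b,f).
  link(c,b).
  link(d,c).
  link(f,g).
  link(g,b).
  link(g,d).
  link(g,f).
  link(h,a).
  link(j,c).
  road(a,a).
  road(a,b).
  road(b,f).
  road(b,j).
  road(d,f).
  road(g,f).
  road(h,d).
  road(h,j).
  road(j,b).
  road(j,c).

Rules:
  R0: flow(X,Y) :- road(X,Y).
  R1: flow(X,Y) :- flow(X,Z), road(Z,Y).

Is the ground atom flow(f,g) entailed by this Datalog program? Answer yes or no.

no

round 1: derive flow(a,a) via R0 from road(a,a)
round 1: derive flow(a,b) via R0 from road(a,b)
round 1: derive flow(b,f) via R0 from road(b,f)
round 1: derive flow(b,j) via R0 from road(b,j)
round 1: derive flow(d,f) via R0 from road(d,f)
round 1: derive flow(g,f) via R0 from road(g,f)
round 1: derive flow(h,d) via R0 from road(h,d)
round 1: derive flow(h,j) via R0 from road(h,j)
round 1: derive flow(j,b) via R0 from road(j,b)
round 1: derive flow(j,c) via R0 from road(j,c)
round 2: derive flow(a,f) via R1 from flow(a,b), road(b,f)
round 2: derive flow(a,j) via R1 from flow(a,b), road(b,j)
round 2: derive flow(b,b) via R1 from flow(b,j), road(j,b)
round 2: derive flow(b,c) via R1 from flow(b,j), road(j,c)
round 2: derive flow(h,b) via R1 from flow(h,j), road(j,b)
round 2: derive flow(h,c) via R1 from flow(h,j), road(j,c)
round 2: derive flow(h,f) via R1 from flow(h,d), road(d,f)
round 2: derive flow(j,f) via R1 from flow(j,b), road(b,f)
round 2: derive flow(j,j) via R1 from flow(j,b), road(b,j)
round 3: derive flow(a,c) via R1 from flow(a,j), road(j,c)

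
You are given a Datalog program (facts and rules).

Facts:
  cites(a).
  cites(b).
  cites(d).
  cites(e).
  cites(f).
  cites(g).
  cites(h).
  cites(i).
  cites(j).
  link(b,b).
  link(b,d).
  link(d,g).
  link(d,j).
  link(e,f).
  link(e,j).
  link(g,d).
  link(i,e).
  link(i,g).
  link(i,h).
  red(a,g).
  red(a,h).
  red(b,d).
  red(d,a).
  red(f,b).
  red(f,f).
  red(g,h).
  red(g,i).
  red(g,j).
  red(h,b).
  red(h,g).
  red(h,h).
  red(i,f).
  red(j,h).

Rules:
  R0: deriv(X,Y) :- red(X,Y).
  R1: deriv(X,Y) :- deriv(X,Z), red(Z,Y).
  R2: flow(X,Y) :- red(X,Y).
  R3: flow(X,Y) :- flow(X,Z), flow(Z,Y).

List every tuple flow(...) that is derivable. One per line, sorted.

flow(a,a)
flow(a,b)
flow(a,d)
flow(a,f)
flow(a,g)
flow(a,h)
flow(a,i)
flow(a,j)
flow(b,a)
flow(b,b)
flow(b,d)
flow(b,f)
flow(b,g)
flow(b,h)
flow(b,i)
flow(b,j)
flow(d,a)
flow(d,b)
flow(d,d)
flow(d,f)
flow(d,g)
flow(d,h)
flow(d,i)
flow(d,j)
flow(f,a)
flow(f,b)
flow(f,d)
flow(f,f)
flow(f,g)
flow(f,h)
flow(f,i)
flow(f,j)
flow(g,a)
flow(g,b)
flow(g,d)
flow(g,f)
flow(g,g)
flow(g,h)
flow(g,i)
flow(g,j)
flow(h,a)
flow(h,b)
flow(h,d)
flow(h,f)
flow(h,g)
flow(h,h)
flow(h,i)
flow(h,j)
flow(i,a)
flow(i,b)
flow(i,d)
flow(i,f)
flow(i,g)
flow(i,h)
flow(i,i)
flow(i,j)
flow(j,a)
flow(j,b)
flow(j,d)
flow(j,f)
flow(j,g)
flow(j,h)
flow(j,i)
flow(j,j)

round 1: derive flow(a,g) via R2 from red(a,g)
round 1: derive flow(a,h) via R2 from red(a,h)
round 1: derive flow(b,d) via R2 from red(b,d)
round 1: derive flow(d,a) via R2 from red(d,a)
round 1: derive flow(f,b) via R2 from red(f,b)
round 1: derive flow(f,f) via R2 from red(f,f)
round 1: derive flow(g,h) via R2 from red(g,h)
round 1: derive flow(g,i) via R2 from red(g,i)
round 1: derive flow(g,j) via R2 from red(g,j)
round 1: derive flow(h,b) via R2 from red(h,b)
round 1: derive flow(h,g) via R2 from red(h,g)
round 1: derive flow(h,h) via R2 from red(h,h)
round 1: derive flow(i,f) via R2 from red(i,f)
round 1: derive flow(j,h) via R2 from red(j,h)
round 2: derive flow(a,b) via R3 from flow(a,h), flow(h,b)
round 2: derive flow(a,i) via R3 from flow(a,g), flow(g,i)
round 2: derive flow(a,j) via R3 from flow(a,g), flow(g,j)
round 2: derive flow(b,a) via R3 from flow(b,d), flow(d,a)
round 2: derive flow(d,g) via R3 from flow(d,a), flow(a,g)
round 2: derive flow(d,h) via R3 from flow(d,a), flow(a,h)
round 2: derive flow(f,d) via R3 from flow(f,b), flow(b,d)
round 2: derive flow(g,b) via R3 from flow(g,h), flow(h,b)
round 2: derive flow(g,f) via R3 from flow(g,i), flow(i,f)
round 2: derive flow(g,g) via R3 from flow(g,h), flow(h,g)
round 2: derive flow(h,d) via R3 from flow(h,b), flow(b,d)
round 2: derive flow(h,i) via R3 from flow(h,g), flow(g,i)
round 2: derive flow(h,j) via R3 from flow(h,g), flow(g,j)
round 2: derive flow(i,b) via R3 from flow(i,f), flow(f,b)
round 2: derive flow(j,b) via R3 from flow(j,h), flow(h,b)
round 2: derive flow(j,g) via R3 from flow(j,h), flow(h,g)
round 3: derive flow(a,a) via R3 from flow(a,b), flow(b,a)
round 3: derive flow(a,d) via R3 from flow(a,b), flow(b,d)
round 3: derive flow(a,f) via R3 from flow(a,g), flow(g,f)
round 3: derive flow(b,b) via R3 from flow(b,a), flow(a,b)
round 3: derive flow(b,g) via R3 from flow(b,a), flow(a,g)
round 3: derive flow(b,h) via R3 from flow(b,a), flow(a,h)
round 3: derive flow(b,i) via R3 from flow(b,a), flow(a,i)
round 3: derive flow(b,j) via R3 from flow(b,a), flow(a,j)
round 3: derive flow(d,b) via R3 from flow(d,a), flow(a,b)
round 3: derive flow(d,d) via R3 from flow(d,h), flow(h,d)
round 3: derive flow(d,f) via R3 from flow(d,g), flow(g,f)
round 3: derive flow(d,i) via R3 from flow(d,a), flow(a,i)
round 3: derive flow(d,j) via R3 from flow(d,a), flow(a,j)
round 3: derive flow(f,a) via R3 from flow(f,b), flow(b,a)
round 3: derive flow(f,g) via R3 from flow(f,d), flow(d,g)
round 3: derive flow(f,h) via R3 from flow(f,d), flow(d,h)
round 3: derive flow(g,a) via R3 from flow(g,b), flow(b,a)
round 3: derive flow(g,d) via R3 from flow(g,b), flow(b,d)
round 3: derive flow(h,a) via R3 from flow(h,b), flow(b,a)
round 3: derive flow(h,f) via R3 from flow(h,g), flow(g,f)
round 3: derive flow(i,a) via R3 from flow(i,b), flow(b,a)
round 3: derive flow(i,d) via R3 from flow(i,b), flow(b,d)
round 3: derive flow(j,a) via R3 from flow(j,b), flow(b,a)
round 3: derive flow(j,d) via R3 from flow(j,b), flow(b,d)
round 3: derive flow(j,f) via R3 from flow(j,g), flow(g,f)
round 3: derive flow(j,i) via R3 from flow(j,g), flow(g,i)
round 3: derive flow(j,j) via R3 from flow(j,g), flow(g,j)
round 4: derive flow(b,f) via R3 from flow(b,a), flow(a,f)
round 4: derive flow(f,i) via R3 from flow(f,a), flow(a,i)
round 4: derive flow(f,j) via R3 from flow(f,a), flow(a,j)
round 4: derive flow(i,g) via R3 from flow(i,a), flow(a,g)
round 4: derive flow(i,h) via R3 from flow(i,a), flow(a,h)
round 4: derive flow(i,i) via R3 from flow(i,a), flow(a,i)
round 4: derive flow(i,j) via R3 from flow(i,a), flow(a,j)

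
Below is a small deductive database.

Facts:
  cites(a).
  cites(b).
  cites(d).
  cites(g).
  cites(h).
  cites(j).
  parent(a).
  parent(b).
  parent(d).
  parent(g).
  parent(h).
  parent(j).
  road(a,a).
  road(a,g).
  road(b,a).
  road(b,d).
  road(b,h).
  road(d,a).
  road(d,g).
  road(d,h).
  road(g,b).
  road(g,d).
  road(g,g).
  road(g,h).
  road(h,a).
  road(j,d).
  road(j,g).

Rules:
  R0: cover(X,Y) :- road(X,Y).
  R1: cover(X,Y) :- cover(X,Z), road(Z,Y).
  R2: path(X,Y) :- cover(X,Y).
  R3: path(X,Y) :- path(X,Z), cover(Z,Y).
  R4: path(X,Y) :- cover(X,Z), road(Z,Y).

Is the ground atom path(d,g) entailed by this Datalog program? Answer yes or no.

round 1: derive cover(a,a) via R0 from road(a,a)
round 1: derive cover(a,g) via R0 from road(a,g)
round 1: derive cover(b,a) via R0 from road(b,a)
round 1: derive cover(b,d) via R0 from road(b,d)
round 1: derive cover(b,h) via R0 from road(b,h)
round 1: derive cover(d,a) via R0 from road(d,a)
round 1: derive cover(d,g) via R0 from road(d,g)
round 1: derive cover(d,h) via R0 from road(d,h)
round 1: derive cover(g,b) via R0 from road(g,b)
round 1: derive cover(g,d) via R0 from road(g,d)
round 1: derive cover(g,g) via R0 from road(g,g)
round 1: derive cover(g,h) via R0 from road(g,h)
round 1: derive cover(h,a) via R0 from road(h,a)
round 1: derive cover(j,d) via R0 from road(j,d)
round 1: derive cover(j,g) via R0 from road(j,g)
round 2: derive cover(a,b) via R1 from cover(a,g), road(g,b)
round 2: derive cover(a,d) via R1 from cover(a,g), road(g,d)
round 2: derive cover(a,h) via R1 from cover(a,g), road(g,h)
round 2: derive cover(b,g) via R1 from cover(b,a), road(a,g)
round 2: derive cover(d,b) via R1 from cover(d,g), road(g,b)
round 2: derive cover(d,d) via R1 from cover(d,g), road(g,d)
round 2: derive cover(g,a) via R1 from cover(g,b), road(b,a)
round 2: derive cover(h,g) via R1 from cover(h,a), road(a,g)
round 2: derive cover(j,a) via R1 from cover(j,d), road(d,a)
round 2: derive cover(j,b) via R1 from cover(j,g), road(g,b)
round 2: derive cover(j,h) via R1 from cover(j,d), road(d,h)
round 2: derive path(a,a) via R2 from cover(a,a)
round 2: derive path(a,g) via R2 from cover(a,g)
round 2: derive path(b,a) via R2 from cover(b,a)
round 2: derive path(b,d) via R2 from cover(b,d)
round 2: derive path(b,h) via R2 from cover(b,h)
round 2: derive path(d,a) via R2 from cover(d,a)
round 2: derive path(d,g) via R2 from cover(d,g)
round 2: derive path(d,h) via R2 from cover(d,h)
round 2: derive path(g,b) via R2 from cover(g,b)
round 2: derive path(g,d) via R2 from cover(g,d)
round 2: derive path(g,g) via R2 from cover(g,g)
round 2: derive path(g,h) via R2 from cover(g,h)
round 2: derive path(h,a) via R2 from cover(h,a)
round 2: derive path(j,d) via R2 from cover(j,d)
round 2: derive path(j,g) via R2 from cover(j,g)
round 2: derive path(a,b) via R4 from cover(a,g), road(g,b)
round 2: derive path(a,d) via R4 from cover(a,g), road(g,d)
round 2: derive path(a,h) via R4 from cover(a,g), road(g,h)
round 2: derive path(b,g) via R4 from cover(b,a), road(a,g)
round 2: derive path(d,b) via R4 from cover(d,g), road(g,b)
round 2: derive path(d,d) via R4 from cover(d,g), road(g,d)
round 2: derive path(g,a) via R4 from cover(g,b), road(b,a)
round 2: derive path(h,g) via R4 from cover(h,a), road(a,g)
round 2: derive path(j,a) via R4 from cover(j,d), road(d,a)
round 2: derive path(j,b) via R4 from cover(j,g), road(g,b)
round 2: derive path(j,h) via R4 from cover(j,d), road(d,h)
round 3: derive cover(b,b) via R1 from cover(b,g), road(g,b)
round 3: derive cover(h,b) via R1 from cover(h,g), road(g,b)
round 3: derive cover(h,d) via R1 from cover(h,g), road(g,d)
round 3: derive cover(h,h) via R1 from cover(h,g), road(g,h)
round 3: derive path(b,b) via R3 from path(b,a), cover(a,b)
round 3: derive path(h,b) via R3 from path(h,a), cover(a,b)
round 3: derive path(h,d) via R3 from path(h,a), cover(a,d)
round 3: derive path(h,h) via R3 from path(h,a), cover(a,h)

yes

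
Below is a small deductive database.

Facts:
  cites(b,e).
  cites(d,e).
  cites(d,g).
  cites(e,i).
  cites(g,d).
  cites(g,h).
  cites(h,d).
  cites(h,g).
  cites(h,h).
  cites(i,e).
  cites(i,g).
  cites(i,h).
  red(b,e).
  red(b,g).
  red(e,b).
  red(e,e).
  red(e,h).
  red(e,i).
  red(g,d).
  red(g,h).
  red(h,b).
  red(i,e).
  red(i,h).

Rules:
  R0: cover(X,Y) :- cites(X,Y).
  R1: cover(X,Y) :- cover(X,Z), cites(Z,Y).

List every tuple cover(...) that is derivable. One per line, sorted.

cover(b,d)
cover(b,e)
cover(b,g)
cover(b,h)
cover(b,i)
cover(d,d)
cover(d,e)
cover(d,g)
cover(d,h)
cover(d,i)
cover(e,d)
cover(e,e)
cover(e,g)
cover(e,h)
cover(e,i)
cover(g,d)
cover(g,e)
cover(g,g)
cover(g,h)
cover(g,i)
cover(h,d)
cover(h,e)
cover(h,g)
cover(h,h)
cover(h,i)
cover(i,d)
cover(i,e)
cover(i,g)
cover(i,h)
cover(i,i)

round 1: derive cover(b,e) via R0 from cites(b,e)
round 1: derive cover(d,e) via R0 from cites(d,e)
round 1: derive cover(d,g) via R0 from cites(d,g)
round 1: derive cover(e,i) via R0 from cites(e,i)
round 1: derive cover(g,d) via R0 from cites(g,d)
round 1: derive cover(g,h) via R0 from cites(g,h)
round 1: derive cover(h,d) via R0 from cites(h,d)
round 1: derive cover(h,g) via R0 from cites(h,g)
round 1: derive cover(h,h) via R0 from cites(h,h)
round 1: derive cover(i,e) via R0 from cites(i,e)
round 1: derive cover(i,g) via R0 from cites(i,g)
round 1: derive cover(i,h) via R0 from cites(i,h)
round 2: derive cover(b,i) via R1 from cover(b,e), cites(e,i)
round 2: derive cover(d,d) via R1 from cover(d,g), cites(g,d)
round 2: derive cover(d,h) via R1 from cover(d,g), cites(g,h)
round 2: derive cover(d,i) via R1 from cover(d,e), cites(e,i)
round 2: derive cover(e,e) via R1 from cover(e,i), cites(i,e)
round 2: derive cover(e,g) via R1 from cover(e,i), cites(i,g)
round 2: derive cover(e,h) via R1 from cover(e,i), cites(i,h)
round 2: derive cover(g,e) via R1 from cover(g,d), cites(d,e)
round 2: derive cover(g,g) via R1 from cover(g,d), cites(d,g)
round 2: derive cover(h,e) via R1 from cover(h,d), cites(d,e)
round 2: derive cover(i,d) via R1 from cover(i,g), cites(g,d)
round 2: derive cover(i,i) via R1 from cover(i,e), cites(e,i)
round 3: derive cover(b,g) via R1 from cover(b,i), cites(i,g)
round 3: derive cover(b,h) via R1 from cover(b,i), cites(i,h)
round 3: derive cover(e,d) via R1 from cover(e,g), cites(g,d)
round 3: derive cover(g,i) via R1 from cover(g,e), cites(e,i)
round 3: derive cover(h,i) via R1 from cover(h,e), cites(e,i)
round 4: derive cover(b,d) via R1 from cover(b,g), cites(g,d)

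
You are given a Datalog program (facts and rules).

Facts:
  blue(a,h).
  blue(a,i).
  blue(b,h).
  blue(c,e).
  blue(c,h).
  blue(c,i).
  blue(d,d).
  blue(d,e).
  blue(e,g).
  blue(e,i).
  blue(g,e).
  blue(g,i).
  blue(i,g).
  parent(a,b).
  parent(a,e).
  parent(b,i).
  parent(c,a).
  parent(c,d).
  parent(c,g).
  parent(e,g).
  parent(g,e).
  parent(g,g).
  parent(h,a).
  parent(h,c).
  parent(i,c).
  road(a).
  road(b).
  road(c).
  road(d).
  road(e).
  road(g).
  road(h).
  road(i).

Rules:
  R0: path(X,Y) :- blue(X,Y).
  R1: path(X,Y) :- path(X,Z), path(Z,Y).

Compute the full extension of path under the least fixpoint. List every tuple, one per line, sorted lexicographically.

round 1: derive path(a,h) via R0 from blue(a,h)
round 1: derive path(a,i) via R0 from blue(a,i)
round 1: derive path(b,h) via R0 from blue(b,h)
round 1: derive path(c,e) via R0 from blue(c,e)
round 1: derive path(c,h) via R0 from blue(c,h)
round 1: derive path(c,i) via R0 from blue(c,i)
round 1: derive path(d,d) via R0 from blue(d,d)
round 1: derive path(d,e) via R0 from blue(d,e)
round 1: derive path(e,g) via R0 from blue(e,g)
round 1: derive path(e,i) via R0 from blue(e,i)
round 1: derive path(g,e) via R0 from blue(g,e)
round 1: derive path(g,i) via R0 from blue(g,i)
round 1: derive path(i,g) via R0 from blue(i,g)
round 2: derive path(a,g) via R1 from path(a,i), path(i,g)
round 2: derive path(c,g) via R1 from path(c,e), path(e,g)
round 2: derive path(d,g) via R1 from path(d,e), path(e,g)
round 2: derive path(d,i) via R1 from path(d,e), path(e,i)
round 2: derive path(e,e) via R1 from path(e,g), path(g,e)
round 2: derive path(g,g) via R1 from path(g,e), path(e,g)
round 2: derive path(i,e) via R1 from path(i,g), path(g,e)
round 2: derive path(i,i) via R1 from path(i,g), path(g,i)
round 3: derive path(a,e) via R1 from path(a,g), path(g,e)

path(a,e)
path(a,g)
path(a,h)
path(a,i)
path(b,h)
path(c,e)
path(c,g)
path(c,h)
path(c,i)
path(d,d)
path(d,e)
path(d,g)
path(d,i)
path(e,e)
path(e,g)
path(e,i)
path(g,e)
path(g,g)
path(g,i)
path(i,e)
path(i,g)
path(i,i)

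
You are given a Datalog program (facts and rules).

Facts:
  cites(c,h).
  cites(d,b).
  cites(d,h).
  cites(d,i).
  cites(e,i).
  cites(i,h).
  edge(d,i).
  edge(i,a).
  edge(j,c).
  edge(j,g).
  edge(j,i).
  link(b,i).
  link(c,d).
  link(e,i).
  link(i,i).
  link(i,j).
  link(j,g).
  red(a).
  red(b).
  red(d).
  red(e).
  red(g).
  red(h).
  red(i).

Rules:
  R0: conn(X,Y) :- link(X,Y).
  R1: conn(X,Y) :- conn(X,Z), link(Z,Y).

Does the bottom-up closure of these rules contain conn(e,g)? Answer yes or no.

yes

round 1: derive conn(b,i) via R0 from link(b,i)
round 1: derive conn(c,d) via R0 from link(c,d)
round 1: derive conn(e,i) via R0 from link(e,i)
round 1: derive conn(i,i) via R0 from link(i,i)
round 1: derive conn(i,j) via R0 from link(i,j)
round 1: derive conn(j,g) via R0 from link(j,g)
round 2: derive conn(b,j) via R1 from conn(b,i), link(i,j)
round 2: derive conn(e,j) via R1 from conn(e,i), link(i,j)
round 2: derive conn(i,g) via R1 from conn(i,j), link(j,g)
round 3: derive conn(b,g) via R1 from conn(b,j), link(j,g)
round 3: derive conn(e,g) via R1 from conn(e,j), link(j,g)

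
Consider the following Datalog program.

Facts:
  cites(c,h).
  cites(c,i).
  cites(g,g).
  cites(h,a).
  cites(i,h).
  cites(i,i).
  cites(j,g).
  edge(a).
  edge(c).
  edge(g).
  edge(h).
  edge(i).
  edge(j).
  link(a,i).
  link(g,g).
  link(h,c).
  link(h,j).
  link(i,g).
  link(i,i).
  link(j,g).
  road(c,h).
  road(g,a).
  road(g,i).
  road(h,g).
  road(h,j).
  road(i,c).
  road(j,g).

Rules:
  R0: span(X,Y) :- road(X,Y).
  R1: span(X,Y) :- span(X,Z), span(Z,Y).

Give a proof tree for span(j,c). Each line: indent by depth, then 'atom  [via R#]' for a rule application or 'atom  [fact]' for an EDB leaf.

span(j,c)  [via R1]
  span(j,g)  [via R0]
    road(j,g)  [fact]
  span(g,c)  [via R1]
    span(g,i)  [via R0]
      road(g,i)  [fact]
    span(i,c)  [via R0]
      road(i,c)  [fact]

round 1: derive span(c,h) via R0 from road(c,h)
round 1: derive span(g,a) via R0 from road(g,a)
round 1: derive span(g,i) via R0 from road(g,i)
round 1: derive span(h,g) via R0 from road(h,g)
round 1: derive span(h,j) via R0 from road(h,j)
round 1: derive span(i,c) via R0 from road(i,c)
round 1: derive span(j,g) via R0 from road(j,g)
round 2: derive span(c,g) via R1 from span(c,h), span(h,g)
round 2: derive span(c,j) via R1 from span(c,h), span(h,j)
round 2: derive span(g,c) via R1 from span(g,i), span(i,c)
round 2: derive span(h,a) via R1 from span(h,g), span(g,a)
round 2: derive span(h,i) via R1 from span(h,g), span(g,i)
round 2: derive span(i,h) via R1 from span(i,c), span(c,h)
round 2: derive span(j,a) via R1 from span(j,g), span(g,a)
round 2: derive span(j,i) via R1 from span(j,g), span(g,i)
round 3: derive span(c,a) via R1 from span(c,g), span(g,a)
round 3: derive span(c,c) via R1 from span(c,g), span(g,c)
round 3: derive span(c,i) via R1 from span(c,g), span(g,i)
round 3: derive span(g,g) via R1 from span(g,c), span(c,g)
round 3: derive span(g,h) via R1 from span(g,c), span(c,h)
round 3: derive span(g,j) via R1 from span(g,c), span(c,j)
round 3: derive span(h,c) via R1 from span(h,g), span(g,c)
round 3: derive span(h,h) via R1 from span(h,i), span(i,h)
round 3: derive span(i,a) via R1 from span(i,h), span(h,a)
round 3: derive span(i,g) via R1 from span(i,c), span(c,g)
round 3: derive span(i,i) via R1 from span(i,h), span(h,i)
round 3: derive span(i,j) via R1 from span(i,c), span(c,j)
round 3: derive span(j,c) via R1 from span(j,g), span(g,c)
round 3: derive span(j,h) via R1 from span(j,i), span(i,h)
round 4: derive span(j,j) via R1 from span(j,c), span(c,j)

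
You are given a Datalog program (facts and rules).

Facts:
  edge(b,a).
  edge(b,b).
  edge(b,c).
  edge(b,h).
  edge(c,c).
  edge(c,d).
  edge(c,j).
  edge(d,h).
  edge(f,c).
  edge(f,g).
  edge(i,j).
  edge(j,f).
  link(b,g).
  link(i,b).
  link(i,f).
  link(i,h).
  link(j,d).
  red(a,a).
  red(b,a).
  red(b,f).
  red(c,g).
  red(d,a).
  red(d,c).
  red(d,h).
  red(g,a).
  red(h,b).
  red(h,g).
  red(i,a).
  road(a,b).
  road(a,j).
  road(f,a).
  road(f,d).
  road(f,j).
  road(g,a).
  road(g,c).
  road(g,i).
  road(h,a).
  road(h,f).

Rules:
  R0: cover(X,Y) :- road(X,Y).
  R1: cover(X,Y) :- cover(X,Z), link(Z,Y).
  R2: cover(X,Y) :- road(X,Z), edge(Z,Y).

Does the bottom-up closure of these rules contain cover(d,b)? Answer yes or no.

no

round 1: derive cover(a,b) via R0 from road(a,b)
round 1: derive cover(a,j) via R0 from road(a,j)
round 1: derive cover(f,a) via R0 from road(f,a)
round 1: derive cover(f,d) via R0 from road(f,d)
round 1: derive cover(f,j) via R0 from road(f,j)
round 1: derive cover(g,a) via R0 from road(g,a)
round 1: derive cover(g,c) via R0 from road(g,c)
round 1: derive cover(g,i) via R0 from road(g,i)
round 1: derive cover(h,a) via R0 from road(h,a)
round 1: derive cover(h,f) via R0 from road(h,f)
round 1: derive cover(a,a) via R2 from road(a,b), edge(b,a)
round 1: derive cover(a,c) via R2 from road(a,b), edge(b,c)
round 1: derive cover(a,f) via R2 from road(a,j), edge(j,f)
round 1: derive cover(a,h) via R2 from road(a,b), edge(b,h)
round 1: derive cover(f,f) via R2 from road(f,j), edge(j,f)
round 1: derive cover(f,h) via R2 from road(f,d), edge(d,h)
round 1: derive cover(g,d) via R2 from road(g,c), edge(c,d)
round 1: derive cover(g,j) via R2 from road(g,c), edge(c,j)
round 1: derive cover(h,c) via R2 from road(h,f), edge(f,c)
round 1: derive cover(h,g) via R2 from road(h,f), edge(f,g)
round 2: derive cover(a,d) via R1 from cover(a,j), link(j,d)
round 2: derive cover(a,g) via R1 from cover(a,b), link(b,g)
round 2: derive cover(g,b) via R1 from cover(g,i), link(i,b)
round 2: derive cover(g,f) via R1 from cover(g,i), link(i,f)
round 2: derive cover(g,h) via R1 from cover(g,i), link(i,h)
round 3: derive cover(g,g) via R1 from cover(g,b), link(b,g)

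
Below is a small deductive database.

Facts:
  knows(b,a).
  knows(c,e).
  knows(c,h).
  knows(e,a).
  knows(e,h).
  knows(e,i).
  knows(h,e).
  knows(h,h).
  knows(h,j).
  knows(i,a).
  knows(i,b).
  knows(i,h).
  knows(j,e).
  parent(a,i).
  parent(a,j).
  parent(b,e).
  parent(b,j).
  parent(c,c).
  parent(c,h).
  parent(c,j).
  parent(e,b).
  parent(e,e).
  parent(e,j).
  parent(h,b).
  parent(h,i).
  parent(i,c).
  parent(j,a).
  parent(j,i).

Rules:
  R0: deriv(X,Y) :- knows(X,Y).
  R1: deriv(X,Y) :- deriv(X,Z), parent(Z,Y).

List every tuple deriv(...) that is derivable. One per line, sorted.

round 1: derive deriv(b,a) via R0 from knows(b,a)
round 1: derive deriv(c,e) via R0 from knows(c,e)
round 1: derive deriv(c,h) via R0 from knows(c,h)
round 1: derive deriv(e,a) via R0 from knows(e,a)
round 1: derive deriv(e,h) via R0 from knows(e,h)
round 1: derive deriv(e,i) via R0 from knows(e,i)
round 1: derive deriv(h,e) via R0 from knows(h,e)
round 1: derive deriv(h,h) via R0 from knows(h,h)
round 1: derive deriv(h,j) via R0 from knows(h,j)
round 1: derive deriv(i,a) via R0 from knows(i,a)
round 1: derive deriv(i,b) via R0 from knows(i,b)
round 1: derive deriv(i,h) via R0 from knows(i,h)
round 1: derive deriv(j,e) via R0 from knows(j,e)
round 2: derive deriv(b,i) via R1 from deriv(b,a), parent(a,i)
round 2: derive deriv(b,j) via R1 from deriv(b,a), parent(a,j)
round 2: derive deriv(c,b) via R1 from deriv(c,e), parent(e,b)
round 2: derive deriv(c,i) via R1 from deriv(c,h), parent(h,i)
round 2: derive deriv(c,j) via R1 from deriv(c,e), parent(e,j)
round 2: derive deriv(e,b) via R1 from deriv(e,h), parent(h,b)
round 2: derive deriv(e,c) via R1 from deriv(e,i), parent(i,c)
round 2: derive deriv(e,j) via R1 from deriv(e,a), parent(a,j)
round 2: derive deriv(h,a) via R1 from deriv(h,j), parent(j,a)
round 2: derive deriv(h,b) via R1 from deriv(h,e), parent(e,b)
round 2: derive deriv(h,i) via R1 from deriv(h,h), parent(h,i)
round 2: derive deriv(i,e) via R1 from deriv(i,b), parent(b,e)
round 2: derive deriv(i,i) via R1 from deriv(i,a), parent(a,i)
round 2: derive deriv(i,j) via R1 from deriv(i,a), parent(a,j)
round 2: derive deriv(j,b) via R1 from deriv(j,e), parent(e,b)
round 2: derive deriv(j,j) via R1 from deriv(j,e), parent(e,j)
round 3: derive deriv(b,c) via R1 from deriv(b,i), parent(i,c)
round 3: derive deriv(c,a) via R1 from deriv(c,j), parent(j,a)
round 3: derive deriv(c,c) via R1 from deriv(c,i), parent(i,c)
round 3: derive deriv(e,e) via R1 from deriv(e,b), parent(b,e)
round 3: derive deriv(h,c) via R1 from deriv(h,i), parent(i,c)
round 3: derive deriv(i,c) via R1 from deriv(i,i), parent(i,c)
round 3: derive deriv(j,a) via R1 from deriv(j,j), parent(j,a)
round 3: derive deriv(j,i) via R1 from deriv(j,j), parent(j,i)
round 4: derive deriv(b,h) via R1 from deriv(b,c), parent(c,h)
round 4: derive deriv(j,c) via R1 from deriv(j,i), parent(i,c)
round 5: derive deriv(b,b) via R1 from deriv(b,h), parent(h,b)
round 5: derive deriv(j,h) via R1 from deriv(j,c), parent(c,h)
round 6: derive deriv(b,e) via R1 from deriv(b,b), parent(b,e)

deriv(b,a)
deriv(b,b)
deriv(b,c)
deriv(b,e)
deriv(b,h)
deriv(b,i)
deriv(b,j)
deriv(c,a)
deriv(c,b)
deriv(c,c)
deriv(c,e)
deriv(c,h)
deriv(c,i)
deriv(c,j)
deriv(e,a)
deriv(e,b)
deriv(e,c)
deriv(e,e)
deriv(e,h)
deriv(e,i)
deriv(e,j)
deriv(h,a)
deriv(h,b)
deriv(h,c)
deriv(h,e)
deriv(h,h)
deriv(h,i)
deriv(h,j)
deriv(i,a)
deriv(i,b)
deriv(i,c)
deriv(i,e)
deriv(i,h)
deriv(i,i)
deriv(i,j)
deriv(j,a)
deriv(j,b)
deriv(j,c)
deriv(j,e)
deriv(j,h)
deriv(j,i)
deriv(j,j)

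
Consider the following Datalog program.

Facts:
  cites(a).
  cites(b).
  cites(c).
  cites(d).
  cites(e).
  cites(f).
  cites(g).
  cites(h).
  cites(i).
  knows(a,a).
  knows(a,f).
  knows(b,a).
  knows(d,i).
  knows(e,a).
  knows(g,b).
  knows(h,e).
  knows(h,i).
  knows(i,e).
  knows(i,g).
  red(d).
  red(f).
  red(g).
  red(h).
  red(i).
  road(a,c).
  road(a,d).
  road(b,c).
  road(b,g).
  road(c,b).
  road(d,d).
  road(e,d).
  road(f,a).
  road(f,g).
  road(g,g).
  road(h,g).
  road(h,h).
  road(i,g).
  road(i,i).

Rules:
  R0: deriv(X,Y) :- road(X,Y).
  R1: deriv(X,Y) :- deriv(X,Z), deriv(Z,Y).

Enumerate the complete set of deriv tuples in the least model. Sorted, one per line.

round 1: derive deriv(a,c) via R0 from road(a,c)
round 1: derive deriv(a,d) via R0 from road(a,d)
round 1: derive deriv(b,c) via R0 from road(b,c)
round 1: derive deriv(b,g) via R0 from road(b,g)
round 1: derive deriv(c,b) via R0 from road(c,b)
round 1: derive deriv(d,d) via R0 from road(d,d)
round 1: derive deriv(e,d) via R0 from road(e,d)
round 1: derive deriv(f,a) via R0 from road(f,a)
round 1: derive deriv(f,g) via R0 from road(f,g)
round 1: derive deriv(g,g) via R0 from road(g,g)
round 1: derive deriv(h,g) via R0 from road(h,g)
round 1: derive deriv(h,h) via R0 from road(h,h)
round 1: derive deriv(i,g) via R0 from road(i,g)
round 1: derive deriv(i,i) via R0 from road(i,i)
round 2: derive deriv(a,b) via R1 from deriv(a,c), deriv(c,b)
round 2: derive deriv(b,b) via R1 from deriv(b,c), deriv(c,b)
round 2: derive deriv(c,c) via R1 from deriv(c,b), deriv(b,c)
round 2: derive deriv(c,g) via R1 from deriv(c,b), deriv(b,g)
round 2: derive deriv(f,c) via R1 from deriv(f,a), deriv(a,c)
round 2: derive deriv(f,d) via R1 from deriv(f,a), deriv(a,d)
round 3: derive deriv(a,g) via R1 from deriv(a,b), deriv(b,g)
round 3: derive deriv(f,b) via R1 from deriv(f,a), deriv(a,b)

deriv(a,b)
deriv(a,c)
deriv(a,d)
deriv(a,g)
deriv(b,b)
deriv(b,c)
deriv(b,g)
deriv(c,b)
deriv(c,c)
deriv(c,g)
deriv(d,d)
deriv(e,d)
deriv(f,a)
deriv(f,b)
deriv(f,c)
deriv(f,d)
deriv(f,g)
deriv(g,g)
deriv(h,g)
deriv(h,h)
deriv(i,g)
deriv(i,i)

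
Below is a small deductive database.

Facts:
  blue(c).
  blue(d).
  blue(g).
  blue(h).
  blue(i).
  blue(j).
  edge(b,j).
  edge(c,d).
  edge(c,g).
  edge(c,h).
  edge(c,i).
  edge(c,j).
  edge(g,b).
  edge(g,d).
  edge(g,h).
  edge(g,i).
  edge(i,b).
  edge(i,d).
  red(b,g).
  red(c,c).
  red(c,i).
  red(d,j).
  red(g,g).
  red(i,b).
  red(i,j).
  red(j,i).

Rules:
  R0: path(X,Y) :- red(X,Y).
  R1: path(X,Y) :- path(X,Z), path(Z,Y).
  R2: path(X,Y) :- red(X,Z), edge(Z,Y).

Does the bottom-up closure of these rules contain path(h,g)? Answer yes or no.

no

round 1: derive path(b,g) via R0 from red(b,g)
round 1: derive path(c,c) via R0 from red(c,c)
round 1: derive path(c,i) via R0 from red(c,i)
round 1: derive path(d,j) via R0 from red(d,j)
round 1: derive path(g,g) via R0 from red(g,g)
round 1: derive path(i,b) via R0 from red(i,b)
round 1: derive path(i,j) via R0 from red(i,j)
round 1: derive path(j,i) via R0 from red(j,i)
round 1: derive path(b,b) via R2 from red(b,g), edge(g,b)
round 1: derive path(b,d) via R2 from red(b,g), edge(g,d)
round 1: derive path(b,h) via R2 from red(b,g), edge(g,h)
round 1: derive path(b,i) via R2 from red(b,g), edge(g,i)
round 1: derive path(c,b) via R2 from red(c,i), edge(i,b)
round 1: derive path(c,d) via R2 from red(c,c), edge(c,d)
round 1: derive path(c,g) via R2 from red(c,c), edge(c,g)
round 1: derive path(c,h) via R2 from red(c,c), edge(c,h)
round 1: derive path(c,j) via R2 from red(c,c), edge(c,j)
round 1: derive path(g,b) via R2 from red(g,g), edge(g,b)
round 1: derive path(g,d) via R2 from red(g,g), edge(g,d)
round 1: derive path(g,h) via R2 from red(g,g), edge(g,h)
round 1: derive path(g,i) via R2 from red(g,g), edge(g,i)
round 1: derive path(j,b) via R2 from red(j,i), edge(i,b)
round 1: derive path(j,d) via R2 from red(j,i), edge(i,d)
round 2: derive path(b,j) via R1 from path(b,d), path(d,j)
round 2: derive path(d,b) via R1 from path(d,j), path(j,b)
round 2: derive path(d,d) via R1 from path(d,j), path(j,d)
round 2: derive path(d,i) via R1 from path(d,j), path(j,i)
round 2: derive path(g,j) via R1 from path(g,d), path(d,j)
round 2: derive path(i,d) via R1 from path(i,b), path(b,d)
round 2: derive path(i,g) via R1 from path(i,b), path(b,g)
round 2: derive path(i,h) via R1 from path(i,b), path(b,h)
round 2: derive path(i,i) via R1 from path(i,b), path(b,i)
round 2: derive path(j,g) via R1 from path(j,b), path(b,g)
round 2: derive path(j,h) via R1 from path(j,b), path(b,h)
round 2: derive path(j,j) via R1 from path(j,d), path(d,j)
round 3: derive path(d,g) via R1 from path(d,b), path(b,g)
round 3: derive path(d,h) via R1 from path(d,b), path(b,h)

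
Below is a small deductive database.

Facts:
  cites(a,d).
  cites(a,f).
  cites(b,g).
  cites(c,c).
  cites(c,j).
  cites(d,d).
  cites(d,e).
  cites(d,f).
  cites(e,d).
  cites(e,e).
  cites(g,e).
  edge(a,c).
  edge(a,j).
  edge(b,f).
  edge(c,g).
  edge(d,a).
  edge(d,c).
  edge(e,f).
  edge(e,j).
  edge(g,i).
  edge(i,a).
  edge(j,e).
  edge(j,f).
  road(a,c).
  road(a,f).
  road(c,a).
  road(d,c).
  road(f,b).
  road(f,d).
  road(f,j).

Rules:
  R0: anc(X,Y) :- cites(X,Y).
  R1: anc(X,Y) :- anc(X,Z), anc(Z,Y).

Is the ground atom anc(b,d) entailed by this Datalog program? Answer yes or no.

yes

round 1: derive anc(a,d) via R0 from cites(a,d)
round 1: derive anc(a,f) via R0 from cites(a,f)
round 1: derive anc(b,g) via R0 from cites(b,g)
round 1: derive anc(c,c) via R0 from cites(c,c)
round 1: derive anc(c,j) via R0 from cites(c,j)
round 1: derive anc(d,d) via R0 from cites(d,d)
round 1: derive anc(d,e) via R0 from cites(d,e)
round 1: derive anc(d,f) via R0 from cites(d,f)
round 1: derive anc(e,d) via R0 from cites(e,d)
round 1: derive anc(e,e) via R0 from cites(e,e)
round 1: derive anc(g,e) via R0 from cites(g,e)
round 2: derive anc(a,e) via R1 from anc(a,d), anc(d,e)
round 2: derive anc(b,e) via R1 from anc(b,g), anc(g,e)
round 2: derive anc(e,f) via R1 from anc(e,d), anc(d,f)
round 2: derive anc(g,d) via R1 from anc(g,e), anc(e,d)
round 3: derive anc(b,d) via R1 from anc(b,e), anc(e,d)
round 3: derive anc(b,f) via R1 from anc(b,e), anc(e,f)
round 3: derive anc(g,f) via R1 from anc(g,d), anc(d,f)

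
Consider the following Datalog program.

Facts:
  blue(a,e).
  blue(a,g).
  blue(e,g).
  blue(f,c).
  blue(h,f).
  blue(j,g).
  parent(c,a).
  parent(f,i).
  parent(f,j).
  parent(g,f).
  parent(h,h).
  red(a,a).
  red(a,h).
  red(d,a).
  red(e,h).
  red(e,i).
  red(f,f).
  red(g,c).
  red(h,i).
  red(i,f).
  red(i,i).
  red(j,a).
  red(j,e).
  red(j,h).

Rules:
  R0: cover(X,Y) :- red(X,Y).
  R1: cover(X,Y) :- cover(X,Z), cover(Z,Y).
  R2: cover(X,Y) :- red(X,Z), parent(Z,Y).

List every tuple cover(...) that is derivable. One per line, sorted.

cover(a,a)
cover(a,e)
cover(a,f)
cover(a,h)
cover(a,i)
cover(a,j)
cover(d,a)
cover(d,e)
cover(d,f)
cover(d,h)
cover(d,i)
cover(d,j)
cover(e,a)
cover(e,e)
cover(e,f)
cover(e,h)
cover(e,i)
cover(e,j)
cover(f,a)
cover(f,e)
cover(f,f)
cover(f,h)
cover(f,i)
cover(f,j)
cover(g,a)
cover(g,c)
cover(g,e)
cover(g,f)
cover(g,h)
cover(g,i)
cover(g,j)
cover(h,a)
cover(h,e)
cover(h,f)
cover(h,h)
cover(h,i)
cover(h,j)
cover(i,a)
cover(i,e)
cover(i,f)
cover(i,h)
cover(i,i)
cover(i,j)
cover(j,a)
cover(j,e)
cover(j,f)
cover(j,h)
cover(j,i)
cover(j,j)

round 1: derive cover(a,a) via R0 from red(a,a)
round 1: derive cover(a,h) via R0 from red(a,h)
round 1: derive cover(d,a) via R0 from red(d,a)
round 1: derive cover(e,h) via R0 from red(e,h)
round 1: derive cover(e,i) via R0 from red(e,i)
round 1: derive cover(f,f) via R0 from red(f,f)
round 1: derive cover(g,c) via R0 from red(g,c)
round 1: derive cover(h,i) via R0 from red(h,i)
round 1: derive cover(i,f) via R0 from red(i,f)
round 1: derive cover(i,i) via R0 from red(i,i)
round 1: derive cover(j,a) via R0 from red(j,a)
round 1: derive cover(j,e) via R0 from red(j,e)
round 1: derive cover(j,h) via R0 from red(j,h)
round 1: derive cover(f,i) via R2 from red(f,f), parent(f,i)
round 1: derive cover(f,j) via R2 from red(f,f), parent(f,j)
round 1: derive cover(g,a) via R2 from red(g,c), parent(c,a)
round 1: derive cover(i,j) via R2 from red(i,f), parent(f,j)
round 2: derive cover(a,i) via R1 from cover(a,h), cover(h,i)
round 2: derive cover(d,h) via R1 from cover(d,a), cover(a,h)
round 2: derive cover(e,f) via R1 from cover(e,i), cover(i,f)
round 2: derive cover(e,j) via R1 from cover(e,i), cover(i,j)
round 2: derive cover(f,a) via R1 from cover(f,j), cover(j,a)
round 2: derive cover(f,e) via R1 from cover(f,j), cover(j,e)
round 2: derive cover(f,h) via R1 from cover(f,j), cover(j,h)
round 2: derive cover(g,h) via R1 from cover(g,a), cover(a,h)
round 2: derive cover(h,f) via R1 from cover(h,i), cover(i,f)
round 2: derive cover(h,j) via R1 from cover(h,i), cover(i,j)
round 2: derive cover(i,a) via R1 from cover(i,j), cover(j,a)
round 2: derive cover(i,e) via R1 from cover(i,j), cover(j,e)
round 2: derive cover(i,h) via R1 from cover(i,j), cover(j,h)
round 2: derive cover(j,i) via R1 from cover(j,e), cover(e,i)
round 3: derive cover(a,e) via R1 from cover(a,i), cover(i,e)
round 3: derive cover(a,f) via R1 from cover(a,h), cover(h,f)
round 3: derive cover(a,j) via R1 from cover(a,h), cover(h,j)
round 3: derive cover(d,f) via R1 from cover(d,h), cover(h,f)
round 3: derive cover(d,i) via R1 from cover(d,a), cover(a,i)
round 3: derive cover(d,j) via R1 from cover(d,h), cover(h,j)
round 3: derive cover(e,a) via R1 from cover(e,f), cover(f,a)
round 3: derive cover(e,e) via R1 from cover(e,f), cover(f,e)
round 3: derive cover(g,f) via R1 from cover(g,h), cover(h,f)
round 3: derive cover(g,i) via R1 from cover(g,a), cover(a,i)
round 3: derive cover(g,j) via R1 from cover(g,h), cover(h,j)
round 3: derive cover(h,a) via R1 from cover(h,f), cover(f,a)
round 3: derive cover(h,e) via R1 from cover(h,f), cover(f,e)
round 3: derive cover(h,h) via R1 from cover(h,f), cover(f,h)
round 3: derive cover(j,f) via R1 from cover(j,e), cover(e,f)
round 3: derive cover(j,j) via R1 from cover(j,e), cover(e,j)
round 4: derive cover(d,e) via R1 from cover(d,a), cover(a,e)
round 4: derive cover(g,e) via R1 from cover(g,a), cover(a,e)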